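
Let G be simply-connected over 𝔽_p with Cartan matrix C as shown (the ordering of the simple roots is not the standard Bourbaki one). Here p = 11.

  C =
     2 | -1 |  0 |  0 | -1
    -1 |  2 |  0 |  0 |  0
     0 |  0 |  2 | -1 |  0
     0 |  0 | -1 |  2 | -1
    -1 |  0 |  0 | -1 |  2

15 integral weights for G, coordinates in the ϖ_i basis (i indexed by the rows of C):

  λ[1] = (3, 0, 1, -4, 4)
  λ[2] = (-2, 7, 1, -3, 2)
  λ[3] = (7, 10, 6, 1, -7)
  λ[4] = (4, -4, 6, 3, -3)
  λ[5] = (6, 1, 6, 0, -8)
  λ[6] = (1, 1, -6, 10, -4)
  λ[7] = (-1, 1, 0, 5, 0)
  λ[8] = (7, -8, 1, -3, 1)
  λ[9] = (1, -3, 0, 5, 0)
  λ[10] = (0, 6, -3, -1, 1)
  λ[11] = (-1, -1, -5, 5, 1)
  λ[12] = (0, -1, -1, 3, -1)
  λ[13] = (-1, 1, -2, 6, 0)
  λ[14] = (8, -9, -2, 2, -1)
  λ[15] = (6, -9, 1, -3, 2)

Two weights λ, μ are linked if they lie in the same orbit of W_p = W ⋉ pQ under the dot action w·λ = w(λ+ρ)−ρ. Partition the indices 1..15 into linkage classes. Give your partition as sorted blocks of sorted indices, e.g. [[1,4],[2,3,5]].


Dynkin diagram of C (from the 8 off-diagonal −1 entries): A_5.

Folding the 15 weights λ_j+ρ into Ā_11 (reps in the given 5-coord order):

  1: (4, 1, 1, 2, 2) · 2: (1, 7, 0, 2, 0) · 3: (0, 0, 4, 2, 2) · 4: (0, 0, 4, 2, 2) · 5: (0, 2, 1, 6, 1) · 6: (1, 0, 4, 3, 2) · 7: (0, 2, 1, 6, 1) · 8: (1, 7, 0, 2, 0) · 9: (0, 2, 1, 6, 1) · 10: (1, 7, 0, 2, 0) · 11: (0, 0, 4, 2, 2) · 12: (1, 0, 0, 4, 0) · 13: (0, 2, 1, 6, 1) · 14: (1, 7, 0, 2, 0) · 15: (1, 7, 0, 2, 0)

6 distinct reps among the 15 weights ⇒ 6 W_11-linkage classes:

[[1], [2, 8, 10, 14, 15], [3, 4, 11], [5, 7, 9, 13], [6], [12]]


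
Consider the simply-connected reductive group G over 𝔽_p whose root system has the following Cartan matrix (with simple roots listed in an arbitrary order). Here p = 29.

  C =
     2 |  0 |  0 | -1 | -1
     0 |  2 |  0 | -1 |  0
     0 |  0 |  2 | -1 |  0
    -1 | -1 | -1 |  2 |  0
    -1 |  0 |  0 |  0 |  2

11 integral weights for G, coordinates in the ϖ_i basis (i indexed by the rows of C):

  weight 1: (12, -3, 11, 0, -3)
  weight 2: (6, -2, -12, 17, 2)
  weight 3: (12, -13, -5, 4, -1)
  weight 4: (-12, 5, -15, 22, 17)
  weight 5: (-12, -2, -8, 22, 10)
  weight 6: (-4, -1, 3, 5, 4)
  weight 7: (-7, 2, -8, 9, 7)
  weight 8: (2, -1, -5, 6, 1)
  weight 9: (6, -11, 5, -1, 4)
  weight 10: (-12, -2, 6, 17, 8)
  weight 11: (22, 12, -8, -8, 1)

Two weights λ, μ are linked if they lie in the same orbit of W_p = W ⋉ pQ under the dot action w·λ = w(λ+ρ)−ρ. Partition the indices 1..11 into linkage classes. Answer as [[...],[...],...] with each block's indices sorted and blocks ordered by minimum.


Root system D_5: the 5×5 matrix C matches after relabeling.

Ā_29 reps of the 11 weights (D_5, coords as presented):

  1: (3, 1, 11, 1, 2) · 2: (3, 1, 11, 1, 2) · 3: (2, 1, 7, 4, 0) · 4: (2, 1, 7, 4, 0) · 5: (2, 1, 7, 4, 0) · 6: (3, 0, 4, 3, 2) · 7: (3, 0, 4, 3, 2) · 8: (3, 0, 4, 3, 2) · 9: (3, 0, 4, 3, 2) · 10: (2, 1, 7, 4, 0) · 11: (2, 1, 7, 4, 0)

Grouping the 11 weights by Ā_29-representative: 3 linkage classes.

[[1, 2], [3, 4, 5, 10, 11], [6, 7, 8, 9]]


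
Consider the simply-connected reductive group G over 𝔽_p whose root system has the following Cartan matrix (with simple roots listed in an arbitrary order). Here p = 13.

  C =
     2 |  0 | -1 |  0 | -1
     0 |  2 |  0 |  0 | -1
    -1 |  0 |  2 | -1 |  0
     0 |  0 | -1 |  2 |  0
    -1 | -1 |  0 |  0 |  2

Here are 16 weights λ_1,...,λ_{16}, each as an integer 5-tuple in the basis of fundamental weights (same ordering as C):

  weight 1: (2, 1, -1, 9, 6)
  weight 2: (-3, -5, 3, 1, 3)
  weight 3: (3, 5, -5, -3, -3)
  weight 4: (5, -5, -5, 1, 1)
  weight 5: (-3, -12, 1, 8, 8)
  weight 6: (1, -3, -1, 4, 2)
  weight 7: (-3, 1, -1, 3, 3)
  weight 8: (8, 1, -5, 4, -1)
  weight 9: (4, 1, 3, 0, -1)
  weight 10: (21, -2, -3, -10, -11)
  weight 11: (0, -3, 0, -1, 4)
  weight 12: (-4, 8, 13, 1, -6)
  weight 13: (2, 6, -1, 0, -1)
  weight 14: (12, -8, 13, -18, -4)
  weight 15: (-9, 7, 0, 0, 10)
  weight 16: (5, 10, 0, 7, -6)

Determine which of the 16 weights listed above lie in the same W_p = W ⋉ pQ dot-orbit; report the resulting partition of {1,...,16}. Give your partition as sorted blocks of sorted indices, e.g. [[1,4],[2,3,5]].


Root system A_5: the 5×5 matrix C matches after relabeling.

Each λ_j+ρ reduced to Ā_13; 5-tuples below use C's row order:

  λ_1+ρ ↦ (3, 7, 0, 1, 0);  λ_2+ρ ↦ (0, 2, 2, 2, 2);  λ_3+ρ ↦ (0, 2, 2, 2, 2);  λ_4+ρ ↦ (0, 2, 2, 2, 2);  λ_5+ρ ↦ (0, 2, 2, 2, 2);  λ_6+ρ ↦ (2, 2, 0, 5, 1);  λ_7+ρ ↦ (0, 2, 2, 2, 2);  λ_8+ρ ↦ (5, 2, 4, 1, 0);  λ_9+ρ ↦ (5, 2, 4, 1, 0);  λ_10+ρ ↦ (0, 1, 2, 7, 1);  λ_11+ρ ↦ (1, 2, 1, 0, 3);  λ_12+ρ ↦ (5, 2, 4, 1, 0);  λ_13+ρ ↦ (3, 7, 0, 1, 0);  λ_14+ρ ↦ (3, 7, 0, 1, 0);  λ_15+ρ ↦ (1, 2, 1, 0, 3);  λ_16+ρ ↦ (1, 2, 1, 0, 3)

Partition of {1..16} into 6 W_13-dot-orbits:

[[1, 13, 14], [2, 3, 4, 5, 7], [6], [8, 9, 12], [10], [11, 15, 16]]


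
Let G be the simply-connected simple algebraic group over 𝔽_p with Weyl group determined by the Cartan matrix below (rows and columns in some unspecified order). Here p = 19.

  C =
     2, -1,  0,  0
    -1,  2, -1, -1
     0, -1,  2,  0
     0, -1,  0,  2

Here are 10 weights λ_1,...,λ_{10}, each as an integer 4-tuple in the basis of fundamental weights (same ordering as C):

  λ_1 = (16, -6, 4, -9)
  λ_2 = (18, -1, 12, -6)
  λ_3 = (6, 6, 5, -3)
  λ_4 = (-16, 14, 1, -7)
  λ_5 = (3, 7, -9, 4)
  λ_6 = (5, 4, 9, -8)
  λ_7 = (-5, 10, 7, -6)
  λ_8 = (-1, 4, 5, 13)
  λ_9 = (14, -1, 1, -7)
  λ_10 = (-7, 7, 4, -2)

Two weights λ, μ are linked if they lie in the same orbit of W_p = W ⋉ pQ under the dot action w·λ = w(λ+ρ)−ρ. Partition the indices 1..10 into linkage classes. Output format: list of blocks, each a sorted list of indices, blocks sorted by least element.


C ↔ D_4 under row/col permutation; |W(D_4)| = 192.

Ā_19 reps of the 10 weights (D_4, coords as presented):

  [1] (4, 0, 8, 5);  [2] (6, 0, 0, 8);  [3] (6, 1, 5, 1);  [4] (9, 2, 4, 0);  [5] (4, 0, 8, 5);  [6] (4, 0, 8, 5);  [7] (4, 0, 8, 5);  [8] (6, 0, 0, 8);  [9] (9, 2, 4, 0);  [10] (6, 1, 5, 1)

Linkage partition of the 10 weights (4 classes, p=19):

[[1, 5, 6, 7], [2, 8], [3, 10], [4, 9]]


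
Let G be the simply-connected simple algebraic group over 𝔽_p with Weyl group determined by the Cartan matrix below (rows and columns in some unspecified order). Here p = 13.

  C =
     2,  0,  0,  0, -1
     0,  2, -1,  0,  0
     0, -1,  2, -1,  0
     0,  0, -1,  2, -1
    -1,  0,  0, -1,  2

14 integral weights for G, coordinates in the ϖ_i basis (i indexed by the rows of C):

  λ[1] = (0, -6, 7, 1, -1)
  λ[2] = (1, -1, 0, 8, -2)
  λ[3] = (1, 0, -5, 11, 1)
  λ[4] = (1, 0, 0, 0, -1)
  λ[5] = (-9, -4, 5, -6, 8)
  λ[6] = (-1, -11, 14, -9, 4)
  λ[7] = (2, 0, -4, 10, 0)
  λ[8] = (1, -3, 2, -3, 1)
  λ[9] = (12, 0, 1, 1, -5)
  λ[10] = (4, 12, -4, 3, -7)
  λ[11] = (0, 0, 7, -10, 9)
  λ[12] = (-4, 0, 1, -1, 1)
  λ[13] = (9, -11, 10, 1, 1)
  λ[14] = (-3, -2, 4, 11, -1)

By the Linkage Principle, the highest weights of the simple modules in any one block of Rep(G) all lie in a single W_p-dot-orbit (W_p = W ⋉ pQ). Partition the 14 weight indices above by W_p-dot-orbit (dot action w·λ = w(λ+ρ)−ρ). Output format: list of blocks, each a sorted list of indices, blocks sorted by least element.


Dynkin diagram of C (from the 8 off-diagonal −1 entries): A_5.

λ_j+ρ reflected into Ā_13 (⟨·,θ^∨⟩≤13); 5-tuples as given:

  1: (1, 5, 3, 2, 0)
  2: (1, 0, 1, 8, 1)
  3: (1, 0, 1, 8, 1)
  4: (2, 1, 1, 1, 0)
  5: (4, 1, 1, 1, 3)
  6: (1, 5, 3, 2, 0)
  7: (1, 0, 1, 8, 1)
  8: (2, 1, 1, 1, 0)
  9: (8, 0, 0, 2, 2)
  10: (0, 7, 2, 3, 0)
  11: (1, 0, 1, 8, 1)
  12: (2, 1, 1, 1, 0)
  13: (2, 1, 1, 1, 0)
  14: (1, 0, 1, 8, 1)

6 distinct reps among the 14 weights ⇒ 6 W_13-linkage classes:

[[1, 6], [2, 3, 7, 11, 14], [4, 8, 12, 13], [5], [9], [10]]


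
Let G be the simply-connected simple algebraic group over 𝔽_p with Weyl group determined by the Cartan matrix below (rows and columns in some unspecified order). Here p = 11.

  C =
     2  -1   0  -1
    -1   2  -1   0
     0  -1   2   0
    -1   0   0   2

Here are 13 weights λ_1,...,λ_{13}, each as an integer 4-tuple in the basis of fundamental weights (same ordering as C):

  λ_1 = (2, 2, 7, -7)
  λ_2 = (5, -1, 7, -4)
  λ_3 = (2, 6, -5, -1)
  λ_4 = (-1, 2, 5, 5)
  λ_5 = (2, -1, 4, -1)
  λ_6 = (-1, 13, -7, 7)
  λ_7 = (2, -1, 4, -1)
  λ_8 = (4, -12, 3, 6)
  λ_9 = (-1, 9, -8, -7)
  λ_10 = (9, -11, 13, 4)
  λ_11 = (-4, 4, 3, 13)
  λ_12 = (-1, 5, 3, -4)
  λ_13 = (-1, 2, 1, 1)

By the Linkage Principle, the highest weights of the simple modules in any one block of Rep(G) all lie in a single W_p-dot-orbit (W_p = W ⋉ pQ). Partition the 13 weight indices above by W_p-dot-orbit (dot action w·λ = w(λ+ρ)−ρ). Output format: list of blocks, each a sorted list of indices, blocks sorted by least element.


A_4 Cartan matrix, 4 simple roots permuted; ρ=(1,1,1,1).

λ_j+ρ reflected into Ā_11 (⟨·,θ^∨⟩≤11); 4-tuples as given:

  λ_1+ρ ↦ (3, 0, 5, 0)
  λ_2+ρ ↦ (3, 0, 5, 0)
  λ_3+ρ ↦ (3, 3, 4, 0)
  λ_4+ρ ↦ (0, 3, 2, 2)
  λ_5+ρ ↦ (3, 0, 5, 0)
  λ_6+ρ ↦ (3, 0, 5, 0)
  λ_7+ρ ↦ (3, 0, 5, 0)
  λ_8+ρ ↦ (4, 2, 4, 0)
  λ_9+ρ ↦ (3, 3, 4, 0)
  λ_10+ρ ↦ (3, 3, 4, 0)
  λ_11+ρ ↦ (0, 3, 2, 2)
  λ_12+ρ ↦ (3, 3, 4, 0)
  λ_13+ρ ↦ (0, 3, 2, 2)

Grouping the 13 weights by Ā_11-representative: 4 linkage classes.

[[1, 2, 5, 6, 7], [3, 9, 10, 12], [4, 11, 13], [8]]


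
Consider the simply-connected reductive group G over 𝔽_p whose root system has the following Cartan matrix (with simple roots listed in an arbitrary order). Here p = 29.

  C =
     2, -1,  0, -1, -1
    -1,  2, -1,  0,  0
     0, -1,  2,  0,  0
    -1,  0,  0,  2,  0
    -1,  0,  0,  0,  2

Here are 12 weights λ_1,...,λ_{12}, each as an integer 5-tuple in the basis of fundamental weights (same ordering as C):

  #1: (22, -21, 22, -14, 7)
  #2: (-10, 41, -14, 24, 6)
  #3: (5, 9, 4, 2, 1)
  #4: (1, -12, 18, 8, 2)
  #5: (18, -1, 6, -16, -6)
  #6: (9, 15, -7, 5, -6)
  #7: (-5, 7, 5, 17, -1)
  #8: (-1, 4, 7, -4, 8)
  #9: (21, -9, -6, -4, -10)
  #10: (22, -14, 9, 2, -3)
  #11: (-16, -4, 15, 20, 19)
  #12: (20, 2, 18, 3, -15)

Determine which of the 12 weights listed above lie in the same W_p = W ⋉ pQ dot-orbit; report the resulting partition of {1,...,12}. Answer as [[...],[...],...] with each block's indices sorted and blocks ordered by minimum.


D_5 Cartan matrix, 5 simple roots permuted; ρ=(1,1,1,1,1).

λ_j+ρ reflected into Ā_29 (⟨·,θ^∨⟩≤29); 5-tuples as given:

  [1] (3, 3, 2, 3, 2);  [2] (2, 0, 4, 14, 0);  [3] (3, 3, 2, 3, 2);  [4] (3, 2, 8, 0, 6);  [5] (0, 1, 6, 14, 4);  [6] (3, 3, 2, 3, 2);  [7] (0, 1, 6, 14, 4);  [8] (3, 2, 8, 0, 6);  [9] (3, 2, 8, 0, 6);  [10] (3, 3, 2, 3, 2);  [11] (3, 3, 2, 3, 2);  [12] (0, 1, 6, 14, 4)

These 12 weights hit 4 W_29-dot-orbits; sizes (5, 1, 3, 3):

[[1, 3, 6, 10, 11], [2], [4, 8, 9], [5, 7, 12]]


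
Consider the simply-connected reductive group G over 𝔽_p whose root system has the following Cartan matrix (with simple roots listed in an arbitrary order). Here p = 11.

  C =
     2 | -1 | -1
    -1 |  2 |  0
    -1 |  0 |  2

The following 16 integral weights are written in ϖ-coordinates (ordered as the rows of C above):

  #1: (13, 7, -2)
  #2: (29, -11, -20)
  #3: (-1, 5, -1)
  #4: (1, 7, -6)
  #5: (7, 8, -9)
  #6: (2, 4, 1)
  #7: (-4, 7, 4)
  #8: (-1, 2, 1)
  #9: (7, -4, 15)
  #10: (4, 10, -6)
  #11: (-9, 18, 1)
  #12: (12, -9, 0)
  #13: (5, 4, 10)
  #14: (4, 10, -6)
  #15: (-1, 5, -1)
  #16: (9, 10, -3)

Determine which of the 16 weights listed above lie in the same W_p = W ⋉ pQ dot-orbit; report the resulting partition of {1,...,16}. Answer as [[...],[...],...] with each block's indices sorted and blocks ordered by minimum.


C ↔ A_3 under row/col permutation; |W(A_3)| = 24.

Alcove-folded reps (p=11, 16 weights, presented ϖ-order):

  1: (0, 1, 8) · 2: (0, 1, 8) · 3: (0, 6, 0) · 4: (3, 5, 2) · 5: (0, 3, 2) · 6: (3, 5, 2) · 7: (3, 5, 2) · 8: (0, 3, 2) · 9: (3, 5, 2) · 10: (0, 6, 0) · 11: (0, 3, 2) · 12: (3, 5, 2) · 13: (0, 6, 0) · 14: (0, 6, 0) · 15: (0, 6, 0) · 16: (0, 1, 8)

Linkage partition of the 16 weights (4 classes, p=11):

[[1, 2, 16], [3, 10, 13, 14, 15], [4, 6, 7, 9, 12], [5, 8, 11]]


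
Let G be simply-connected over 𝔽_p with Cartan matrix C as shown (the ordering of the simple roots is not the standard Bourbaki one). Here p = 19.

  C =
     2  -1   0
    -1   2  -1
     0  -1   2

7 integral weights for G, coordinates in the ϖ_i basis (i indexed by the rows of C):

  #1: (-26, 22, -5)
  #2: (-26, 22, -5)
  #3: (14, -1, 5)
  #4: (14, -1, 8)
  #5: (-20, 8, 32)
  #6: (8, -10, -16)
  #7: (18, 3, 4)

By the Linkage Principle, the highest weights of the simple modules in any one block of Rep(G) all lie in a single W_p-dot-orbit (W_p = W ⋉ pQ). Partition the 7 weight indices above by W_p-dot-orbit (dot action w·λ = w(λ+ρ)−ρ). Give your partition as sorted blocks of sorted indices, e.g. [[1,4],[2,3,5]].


Dynkin diagram of C (from the 4 off-diagonal −1 entries): A_3.

Each λ_j+ρ reduced to Ā_19; 3-tuples below use C's row order:

    [1] (13, 0, 4)
    [2] (13, 0, 4)
    [3] (13, 0, 4)
    [4] (10, 0, 4)
    [5] (10, 0, 4)
    [6] (10, 0, 4)
    [7] (10, 0, 4)

Linkage partition of the 7 weights (2 classes, p=19):

[[1, 2, 3], [4, 5, 6, 7]]


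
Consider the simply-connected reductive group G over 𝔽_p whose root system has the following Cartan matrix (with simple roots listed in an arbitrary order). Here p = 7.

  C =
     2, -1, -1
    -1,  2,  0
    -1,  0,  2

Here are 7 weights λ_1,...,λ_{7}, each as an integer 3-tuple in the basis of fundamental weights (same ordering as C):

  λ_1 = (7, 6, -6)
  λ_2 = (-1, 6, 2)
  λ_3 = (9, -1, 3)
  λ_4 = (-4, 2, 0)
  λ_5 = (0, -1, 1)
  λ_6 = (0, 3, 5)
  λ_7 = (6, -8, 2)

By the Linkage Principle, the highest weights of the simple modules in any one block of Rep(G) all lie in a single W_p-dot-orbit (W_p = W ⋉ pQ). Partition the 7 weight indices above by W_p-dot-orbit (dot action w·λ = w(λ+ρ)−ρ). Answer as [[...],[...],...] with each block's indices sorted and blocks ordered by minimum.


A_3 Cartan matrix, 3 simple roots permuted; ρ=(1,1,1).

Ā_7 reps of the 7 weights (A_3, coords as presented):

    λ_1+ρ ↦ (1, 0, 2)
    λ_2+ρ ↦ (0, 4, 0)
    λ_3+ρ ↦ (0, 4, 0)
    λ_4+ρ ↦ (1, 0, 2)
    λ_5+ρ ↦ (1, 0, 2)
    λ_6+ρ ↦ (1, 0, 2)
    λ_7+ρ ↦ (0, 4, 0)

2 distinct reps among the 7 weights ⇒ 2 W_7-linkage classes:

[[1, 4, 5, 6], [2, 3, 7]]


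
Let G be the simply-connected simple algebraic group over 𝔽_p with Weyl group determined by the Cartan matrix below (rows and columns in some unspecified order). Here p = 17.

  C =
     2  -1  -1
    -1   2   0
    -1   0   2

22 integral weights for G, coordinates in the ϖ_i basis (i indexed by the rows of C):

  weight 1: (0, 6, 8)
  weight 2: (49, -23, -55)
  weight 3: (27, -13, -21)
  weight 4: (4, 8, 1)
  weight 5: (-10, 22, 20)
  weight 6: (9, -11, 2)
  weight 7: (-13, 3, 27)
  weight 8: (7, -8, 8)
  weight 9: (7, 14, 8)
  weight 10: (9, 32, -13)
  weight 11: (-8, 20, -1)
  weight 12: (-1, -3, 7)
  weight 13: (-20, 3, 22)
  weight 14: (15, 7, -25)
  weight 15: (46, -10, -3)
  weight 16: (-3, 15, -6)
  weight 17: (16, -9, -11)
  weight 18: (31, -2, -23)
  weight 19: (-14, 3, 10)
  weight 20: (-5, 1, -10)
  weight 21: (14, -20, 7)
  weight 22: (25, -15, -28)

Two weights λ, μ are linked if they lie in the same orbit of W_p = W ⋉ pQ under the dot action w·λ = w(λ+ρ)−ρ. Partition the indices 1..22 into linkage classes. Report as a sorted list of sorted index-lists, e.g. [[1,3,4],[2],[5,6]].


Type A_3, rank 3, |W|=24; reorder rows/cols to standard.

Alcove-folded reps (p=17, 22 weights, presented ϖ-order):

  λ_1 → (1, 7, 9);  λ_2 → (1, 3, 5);  λ_3 → (1, 3, 5);  λ_4 → (5, 9, 2);  λ_5 → (1, 3, 5);  λ_6 → (0, 10, 3);  λ_7 → (1, 3, 5);  λ_8 → (1, 7, 9);  λ_9 → (2, 0, 6);  λ_10 → (5, 9, 2);  λ_11 → (0, 10, 3);  λ_12 → (2, 0, 6);  λ_13 → (2, 9, 2);  λ_14 → (1, 7, 9);  λ_15 → (2, 9, 2);  λ_16 → (5, 9, 2);  λ_17 → (1, 7, 9);  λ_18 → (5, 9, 2);  λ_19 → (2, 9, 2);  λ_20 → (2, 9, 2);  λ_21 → (2, 9, 2);  λ_22 → (5, 9, 2)

Linkage partition of the 22 weights (6 classes, p=17):

[[1, 8, 14, 17], [2, 3, 5, 7], [4, 10, 16, 18, 22], [6, 11], [9, 12], [13, 15, 19, 20, 21]]


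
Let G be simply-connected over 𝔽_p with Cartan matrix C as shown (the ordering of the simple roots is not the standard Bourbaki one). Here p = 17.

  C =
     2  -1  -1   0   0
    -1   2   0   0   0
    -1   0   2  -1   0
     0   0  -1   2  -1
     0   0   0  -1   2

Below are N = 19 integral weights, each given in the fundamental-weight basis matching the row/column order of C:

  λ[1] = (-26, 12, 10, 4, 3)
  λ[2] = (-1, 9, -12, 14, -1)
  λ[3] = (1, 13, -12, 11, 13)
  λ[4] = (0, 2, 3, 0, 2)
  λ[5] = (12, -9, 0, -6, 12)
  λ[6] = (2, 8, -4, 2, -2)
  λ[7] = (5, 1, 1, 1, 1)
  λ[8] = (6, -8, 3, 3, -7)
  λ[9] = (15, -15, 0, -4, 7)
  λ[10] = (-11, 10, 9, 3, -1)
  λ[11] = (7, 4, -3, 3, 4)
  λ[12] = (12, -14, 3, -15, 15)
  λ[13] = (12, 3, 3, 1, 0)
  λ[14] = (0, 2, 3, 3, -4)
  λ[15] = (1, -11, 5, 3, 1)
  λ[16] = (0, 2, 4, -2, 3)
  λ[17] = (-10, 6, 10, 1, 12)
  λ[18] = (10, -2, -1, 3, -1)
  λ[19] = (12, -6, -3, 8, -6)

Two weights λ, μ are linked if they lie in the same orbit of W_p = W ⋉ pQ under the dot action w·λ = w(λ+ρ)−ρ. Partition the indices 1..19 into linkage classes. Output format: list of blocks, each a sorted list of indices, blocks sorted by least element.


Type A_5, rank 5, |W|=720; reorder rows/cols to standard.

λ_j+ρ reflected into Ā_17 (⟨·,θ^∨⟩≤17); 5-tuples as given:

    1: (1, 3, 4, 1, 3)
    2: (10, 1, 0, 4, 0)
    3: (0, 9, 2, 1, 0)
    4: (1, 3, 4, 1, 3)
    5: (1, 3, 4, 1, 3)
    6: (0, 9, 2, 1, 0)
    7: (6, 2, 2, 2, 2)
    8: (0, 7, 2, 2, 4)
    9: (0, 9, 2, 1, 0)
    10: (10, 1, 0, 4, 0)
    11: (6, 2, 2, 2, 2)
    12: (10, 1, 0, 4, 0)
    13: (10, 1, 0, 4, 0)
    14: (1, 3, 4, 1, 3)
    15: (6, 2, 2, 2, 2)
    16: (1, 3, 4, 1, 3)
    17: (0, 7, 2, 2, 4)
    18: (10, 1, 0, 4, 0)
    19: (6, 2, 2, 2, 2)

5 distinct reps among the 19 weights ⇒ 5 W_17-linkage classes:

[[1, 4, 5, 14, 16], [2, 10, 12, 13, 18], [3, 6, 9], [7, 11, 15, 19], [8, 17]]


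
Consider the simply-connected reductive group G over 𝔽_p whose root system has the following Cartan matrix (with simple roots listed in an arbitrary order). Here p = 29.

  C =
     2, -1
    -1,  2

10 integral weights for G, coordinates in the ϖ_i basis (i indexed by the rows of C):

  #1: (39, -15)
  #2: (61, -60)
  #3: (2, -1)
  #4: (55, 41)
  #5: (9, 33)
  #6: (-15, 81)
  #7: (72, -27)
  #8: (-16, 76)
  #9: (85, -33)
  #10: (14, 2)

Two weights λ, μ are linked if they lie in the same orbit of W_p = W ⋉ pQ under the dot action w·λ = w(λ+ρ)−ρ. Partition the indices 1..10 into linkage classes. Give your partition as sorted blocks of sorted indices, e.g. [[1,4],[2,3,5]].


Cartan matrix: type A_2 (|W|=6); un-permuting the 2 rows.

Each λ_j+ρ reduced to Ā_29; 2-tuples below use C's row order:

  λ_1+ρ ↦ (15, 3)
  λ_2+ρ ↦ (25, 3)
  λ_3+ρ ↦ (3, 0)
  λ_4+ρ ↦ (16, 2)
  λ_5+ρ ↦ (5, 14)
  λ_6+ρ ↦ (5, 14)
  λ_7+ρ ↦ (15, 3)
  λ_8+ρ ↦ (10, 15)
  λ_9+ρ ↦ (25, 3)
  λ_10+ρ ↦ (15, 3)

These 10 weights hit 6 W_29-dot-orbits; sizes (3, 2, 1, 1, 2, 1):

[[1, 7, 10], [2, 9], [3], [4], [5, 6], [8]]


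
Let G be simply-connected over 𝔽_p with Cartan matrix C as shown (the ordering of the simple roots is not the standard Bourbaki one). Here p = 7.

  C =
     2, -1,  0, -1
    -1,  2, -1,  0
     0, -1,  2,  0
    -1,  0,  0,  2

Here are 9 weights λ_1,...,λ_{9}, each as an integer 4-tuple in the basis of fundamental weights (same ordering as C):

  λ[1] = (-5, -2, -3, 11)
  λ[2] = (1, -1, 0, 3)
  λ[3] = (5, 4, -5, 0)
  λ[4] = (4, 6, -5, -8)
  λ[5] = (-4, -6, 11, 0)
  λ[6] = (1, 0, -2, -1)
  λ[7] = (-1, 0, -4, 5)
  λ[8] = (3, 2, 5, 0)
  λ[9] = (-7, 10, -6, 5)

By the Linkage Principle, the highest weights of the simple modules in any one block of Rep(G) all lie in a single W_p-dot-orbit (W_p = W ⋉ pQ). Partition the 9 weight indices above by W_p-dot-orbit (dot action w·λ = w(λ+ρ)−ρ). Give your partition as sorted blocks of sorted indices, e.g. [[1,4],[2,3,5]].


Dynkin diagram of C (from the 6 off-diagonal −1 entries): A_4.

Ā_7 reps of the 9 weights (A_4, coords as presented):

  1: (2, 0, 1, 0) · 2: (2, 0, 1, 4) · 3: (2, 0, 1, 4) · 4: (2, 0, 1, 0) · 5: (2, 0, 1, 0) · 6: (2, 0, 1, 0) · 7: (2, 0, 1, 4) · 8: (2, 0, 1, 4) · 9: (2, 0, 1, 4)

2 distinct reps among the 9 weights ⇒ 2 W_7-linkage classes:

[[1, 4, 5, 6], [2, 3, 7, 8, 9]]


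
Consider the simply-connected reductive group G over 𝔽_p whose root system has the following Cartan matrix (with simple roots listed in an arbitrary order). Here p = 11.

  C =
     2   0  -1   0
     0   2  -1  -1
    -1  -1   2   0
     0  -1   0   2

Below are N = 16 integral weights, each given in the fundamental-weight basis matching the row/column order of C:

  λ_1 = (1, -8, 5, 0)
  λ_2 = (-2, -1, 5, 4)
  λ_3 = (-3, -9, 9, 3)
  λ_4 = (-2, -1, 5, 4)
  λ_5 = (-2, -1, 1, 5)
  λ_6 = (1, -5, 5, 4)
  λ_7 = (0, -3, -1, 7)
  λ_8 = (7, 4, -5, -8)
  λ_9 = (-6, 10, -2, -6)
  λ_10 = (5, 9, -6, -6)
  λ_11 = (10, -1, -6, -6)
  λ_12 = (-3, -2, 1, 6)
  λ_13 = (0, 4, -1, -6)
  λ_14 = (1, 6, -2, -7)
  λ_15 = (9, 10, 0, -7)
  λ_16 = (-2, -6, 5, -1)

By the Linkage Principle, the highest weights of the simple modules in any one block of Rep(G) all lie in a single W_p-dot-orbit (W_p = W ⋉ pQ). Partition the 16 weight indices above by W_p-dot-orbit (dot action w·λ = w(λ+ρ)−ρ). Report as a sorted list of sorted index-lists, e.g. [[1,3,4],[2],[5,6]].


Root system A_4: the 4×4 matrix C matches after relabeling.

Each λ_j+ρ reduced to Ā_11; 4-tuples below use C's row order:

  [1] (1, 0, 1, 6) · [2] (1, 0, 5, 5) · [3] (2, 4, 0, 4) · [4] (1, 0, 5, 5) · [5] (1, 0, 1, 6) · [6] (2, 4, 2, 1) · [7] (1, 0, 1, 6) · [8] (2, 4, 2, 1) · [9] (1, 0, 5, 5) · [10] (1, 0, 5, 5) · [11] (1, 0, 5, 5) · [12] (1, 0, 1, 6) · [13] (1, 0, 0, 5) · [14] (1, 0, 1, 6) · [15] (1, 0, 0, 5) · [16] (1, 0, 0, 5)

These 16 weights hit 5 W_11-dot-orbits; sizes (5, 5, 1, 2, 3):

[[1, 5, 7, 12, 14], [2, 4, 9, 10, 11], [3], [6, 8], [13, 15, 16]]


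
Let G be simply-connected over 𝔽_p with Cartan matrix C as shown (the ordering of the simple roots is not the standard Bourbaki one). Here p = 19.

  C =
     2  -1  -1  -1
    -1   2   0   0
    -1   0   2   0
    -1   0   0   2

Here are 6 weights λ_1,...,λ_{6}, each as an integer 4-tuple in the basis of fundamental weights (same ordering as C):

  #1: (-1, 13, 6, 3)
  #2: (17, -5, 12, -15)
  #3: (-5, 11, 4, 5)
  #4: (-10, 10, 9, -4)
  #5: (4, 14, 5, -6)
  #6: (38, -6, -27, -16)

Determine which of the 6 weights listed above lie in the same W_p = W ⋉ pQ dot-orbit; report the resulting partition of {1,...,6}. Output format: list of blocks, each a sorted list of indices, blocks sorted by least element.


Cartan matrix: type D_4 (|W|=192); un-permuting the 4 rows.

λ_j+ρ reflected into Ā_19 (⟨·,θ^∨⟩≤19); 4-tuples as given:

  [1] (4, 8, 1, 2)
  [2] (4, 8, 1, 2)
  [3] (4, 8, 1, 2)
  [4] (0, 1, 2, 9)
  [5] (4, 8, 1, 2)
  [6] (4, 8, 1, 2)

Partition of {1..6} into 2 W_19-dot-orbits:

[[1, 2, 3, 5, 6], [4]]


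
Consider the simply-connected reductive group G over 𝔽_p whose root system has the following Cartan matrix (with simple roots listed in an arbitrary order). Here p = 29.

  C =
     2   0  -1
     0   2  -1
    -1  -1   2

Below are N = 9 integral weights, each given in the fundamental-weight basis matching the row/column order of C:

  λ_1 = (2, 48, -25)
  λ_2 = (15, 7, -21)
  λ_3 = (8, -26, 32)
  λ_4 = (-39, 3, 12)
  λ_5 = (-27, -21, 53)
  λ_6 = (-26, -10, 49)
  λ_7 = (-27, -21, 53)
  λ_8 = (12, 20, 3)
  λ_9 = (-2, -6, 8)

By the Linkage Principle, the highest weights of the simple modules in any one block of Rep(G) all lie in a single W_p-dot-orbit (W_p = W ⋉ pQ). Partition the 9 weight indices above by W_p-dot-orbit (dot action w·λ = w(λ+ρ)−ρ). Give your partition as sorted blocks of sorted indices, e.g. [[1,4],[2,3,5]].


A_3 Cartan matrix, 3 simple roots permuted; ρ=(1,1,1).

Folding the 9 weights λ_j+ρ into Ā_29 (reps in the given 3-coord order):

  1: (1, 5, 3);  2: (4, 12, 4);  3: (4, 12, 4);  4: (4, 12, 4);  5: (1, 5, 3);  6: (4, 12, 4);  7: (1, 5, 3);  8: (4, 12, 4);  9: (1, 5, 3)

The 9 indices split into 2 linkage classes (same alcove rep ⇔ same W_29-dot-orbit):

[[1, 5, 7, 9], [2, 3, 4, 6, 8]]


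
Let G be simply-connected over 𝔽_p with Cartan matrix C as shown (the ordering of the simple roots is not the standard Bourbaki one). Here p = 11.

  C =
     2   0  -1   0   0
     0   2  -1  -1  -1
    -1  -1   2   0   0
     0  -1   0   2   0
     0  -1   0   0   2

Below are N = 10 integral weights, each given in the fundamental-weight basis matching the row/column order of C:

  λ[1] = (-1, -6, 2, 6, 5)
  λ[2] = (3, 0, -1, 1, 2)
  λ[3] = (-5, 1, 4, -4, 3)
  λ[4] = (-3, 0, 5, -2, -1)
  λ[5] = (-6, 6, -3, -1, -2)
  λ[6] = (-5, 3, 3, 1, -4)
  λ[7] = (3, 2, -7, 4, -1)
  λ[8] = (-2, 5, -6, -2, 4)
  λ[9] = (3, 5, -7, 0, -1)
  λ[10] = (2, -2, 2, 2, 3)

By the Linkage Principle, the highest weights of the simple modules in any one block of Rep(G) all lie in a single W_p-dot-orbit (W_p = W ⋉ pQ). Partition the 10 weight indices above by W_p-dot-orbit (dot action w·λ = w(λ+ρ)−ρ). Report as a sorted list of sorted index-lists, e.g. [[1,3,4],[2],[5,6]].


D_5 Cartan matrix, 5 simple roots permuted; ρ=(1,1,1,1,1).

λ_j+ρ reflected into Ā_11 (⟨·,θ^∨⟩≤11); 5-tuples as given:

    [1] (2, 3, 0, 2, 1)
    [2] (4, 1, 0, 2, 3)
    [3] (4, 1, 0, 2, 3)
    [4] (2, 0, 4, 1, 0)
    [5] (2, 0, 4, 1, 0)
    [6] (4, 1, 0, 2, 3)
    [7] (2, 0, 1, 2, 3)
    [8] (5, 1, 0, 0, 4)
    [9] (2, 0, 4, 1, 0)
    [10] (2, 0, 1, 2, 3)

These 10 weights hit 5 W_11-dot-orbits; sizes (1, 3, 3, 2, 1):

[[1], [2, 3, 6], [4, 5, 9], [7, 10], [8]]


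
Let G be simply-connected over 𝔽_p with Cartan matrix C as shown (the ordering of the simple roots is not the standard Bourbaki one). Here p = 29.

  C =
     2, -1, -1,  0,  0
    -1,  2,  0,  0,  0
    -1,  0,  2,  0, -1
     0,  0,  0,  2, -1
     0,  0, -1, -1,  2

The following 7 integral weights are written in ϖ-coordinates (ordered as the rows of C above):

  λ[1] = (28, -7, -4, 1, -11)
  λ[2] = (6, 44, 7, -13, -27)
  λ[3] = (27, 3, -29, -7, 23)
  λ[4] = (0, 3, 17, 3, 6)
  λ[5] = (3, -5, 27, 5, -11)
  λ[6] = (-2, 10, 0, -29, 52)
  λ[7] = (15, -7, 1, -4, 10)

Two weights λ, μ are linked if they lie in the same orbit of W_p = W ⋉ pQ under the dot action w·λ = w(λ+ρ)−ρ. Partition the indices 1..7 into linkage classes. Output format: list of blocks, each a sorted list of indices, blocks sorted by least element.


Root system A_5: the 5×5 matrix C matches after relabeling.

Folding the 7 weights λ_j+ρ into Ā_29 (reps in the given 5-coord order):

  λ_1+ρ ↦ (10, 6, 2, 3, 8)
  λ_2+ρ ↦ (2, 6, 3, 6, 11)
  λ_3+ρ ↦ (0, 1, 18, 1, 6)
  λ_4+ρ ↦ (0, 1, 18, 1, 6)
  λ_5+ρ ↦ (0, 1, 18, 1, 6)
  λ_6+ρ ↦ (0, 1, 18, 1, 6)
  λ_7+ρ ↦ (10, 6, 2, 3, 8)

3 distinct reps among the 7 weights ⇒ 3 W_29-linkage classes:

[[1, 7], [2], [3, 4, 5, 6]]


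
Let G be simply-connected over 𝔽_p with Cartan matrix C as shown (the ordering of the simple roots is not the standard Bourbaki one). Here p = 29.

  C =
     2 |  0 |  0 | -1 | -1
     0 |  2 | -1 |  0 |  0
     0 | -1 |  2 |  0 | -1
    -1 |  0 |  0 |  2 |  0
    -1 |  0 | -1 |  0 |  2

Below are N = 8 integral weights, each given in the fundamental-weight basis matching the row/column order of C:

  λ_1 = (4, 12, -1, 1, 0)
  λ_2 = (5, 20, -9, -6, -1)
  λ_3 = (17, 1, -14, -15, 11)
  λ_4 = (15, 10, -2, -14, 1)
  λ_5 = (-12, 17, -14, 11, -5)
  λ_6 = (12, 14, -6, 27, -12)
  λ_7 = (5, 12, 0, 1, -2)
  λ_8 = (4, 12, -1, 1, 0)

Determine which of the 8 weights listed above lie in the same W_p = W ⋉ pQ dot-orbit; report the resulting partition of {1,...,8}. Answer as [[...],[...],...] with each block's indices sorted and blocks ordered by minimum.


Cartan matrix: type A_5 (|W|=720); un-permuting the 5 rows.

λ_j+ρ reflected into Ā_29 (⟨·,θ^∨⟩≤29); 5-tuples as given:

  1: (5, 13, 0, 2, 1)
  2: (5, 13, 0, 2, 1)
  3: (3, 10, 1, 13, 1)
  4: (3, 10, 1, 13, 1)
  5: (3, 10, 1, 13, 1)
  6: (3, 10, 1, 13, 1)
  7: (5, 13, 0, 2, 1)
  8: (5, 13, 0, 2, 1)

2 distinct reps among the 8 weights ⇒ 2 W_29-linkage classes:

[[1, 2, 7, 8], [3, 4, 5, 6]]


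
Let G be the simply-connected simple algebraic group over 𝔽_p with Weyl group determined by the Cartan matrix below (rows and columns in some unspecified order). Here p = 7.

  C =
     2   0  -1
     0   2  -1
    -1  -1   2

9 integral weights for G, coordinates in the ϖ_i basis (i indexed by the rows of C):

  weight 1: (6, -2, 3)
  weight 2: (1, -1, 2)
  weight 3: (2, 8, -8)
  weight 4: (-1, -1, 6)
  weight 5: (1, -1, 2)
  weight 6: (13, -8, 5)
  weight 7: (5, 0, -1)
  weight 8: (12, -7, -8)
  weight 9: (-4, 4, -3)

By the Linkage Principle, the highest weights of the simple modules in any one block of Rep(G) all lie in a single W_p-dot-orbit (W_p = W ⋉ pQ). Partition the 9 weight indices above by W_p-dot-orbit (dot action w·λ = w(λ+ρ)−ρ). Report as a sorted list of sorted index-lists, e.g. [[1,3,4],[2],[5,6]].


A_3 Cartan matrix, 3 simple roots permuted; ρ=(1,1,1).

Folding the 9 weights λ_j+ρ into Ā_7 (reps in the given 3-coord order):

  λ_1 → (3, 3, 0);  λ_2 → (2, 0, 3);  λ_3 → (2, 0, 3);  λ_4 → (0, 0, 7);  λ_5 → (2, 0, 3);  λ_6 → (6, 1, 0);  λ_7 → (6, 1, 0);  λ_8 → (6, 1, 0);  λ_9 → (2, 0, 3)

Linkage partition of the 9 weights (4 classes, p=7):

[[1], [2, 3, 5, 9], [4], [6, 7, 8]]


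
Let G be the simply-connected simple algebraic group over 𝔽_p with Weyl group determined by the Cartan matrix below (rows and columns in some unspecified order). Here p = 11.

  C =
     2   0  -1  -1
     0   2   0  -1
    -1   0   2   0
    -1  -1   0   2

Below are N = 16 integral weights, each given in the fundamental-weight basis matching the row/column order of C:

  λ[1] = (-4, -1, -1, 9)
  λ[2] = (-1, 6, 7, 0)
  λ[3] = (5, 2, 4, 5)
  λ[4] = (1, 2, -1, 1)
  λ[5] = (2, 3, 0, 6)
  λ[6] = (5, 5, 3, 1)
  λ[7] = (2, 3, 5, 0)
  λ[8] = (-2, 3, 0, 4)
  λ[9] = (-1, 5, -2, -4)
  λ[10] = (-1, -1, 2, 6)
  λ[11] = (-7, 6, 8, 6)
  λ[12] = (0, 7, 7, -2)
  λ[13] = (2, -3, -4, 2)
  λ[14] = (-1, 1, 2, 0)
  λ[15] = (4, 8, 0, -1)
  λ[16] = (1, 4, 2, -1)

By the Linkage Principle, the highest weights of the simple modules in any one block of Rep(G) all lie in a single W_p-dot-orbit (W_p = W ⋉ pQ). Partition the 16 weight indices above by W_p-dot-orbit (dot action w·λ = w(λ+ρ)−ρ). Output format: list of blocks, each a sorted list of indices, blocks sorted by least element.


A_4 Cartan matrix, 4 simple roots permuted; ρ=(1,1,1,1).

Folding the 16 weights λ_j+ρ into Ā_11 (reps in the given 4-coord order):

  λ_1 → (0, 0, 3, 7) · λ_2 → (0, 2, 3, 1) · λ_3 → (2, 5, 3, 0) · λ_4 → (2, 3, 0, 2) · λ_5 → (0, 0, 3, 7) · λ_6 → (3, 1, 3, 1) · λ_7 → (3, 1, 3, 1) · λ_8 → (1, 4, 0, 4) · λ_9 → (0, 2, 3, 1) · λ_10 → (0, 0, 3, 7) · λ_11 → (3, 1, 3, 1) · λ_12 → (0, 2, 3, 1) · λ_13 → (0, 2, 3, 1) · λ_14 → (0, 2, 3, 1) · λ_15 → (2, 5, 3, 0) · λ_16 → (2, 5, 3, 0)

Grouping the 16 weights by Ā_11-representative: 6 linkage classes.

[[1, 5, 10], [2, 9, 12, 13, 14], [3, 15, 16], [4], [6, 7, 11], [8]]


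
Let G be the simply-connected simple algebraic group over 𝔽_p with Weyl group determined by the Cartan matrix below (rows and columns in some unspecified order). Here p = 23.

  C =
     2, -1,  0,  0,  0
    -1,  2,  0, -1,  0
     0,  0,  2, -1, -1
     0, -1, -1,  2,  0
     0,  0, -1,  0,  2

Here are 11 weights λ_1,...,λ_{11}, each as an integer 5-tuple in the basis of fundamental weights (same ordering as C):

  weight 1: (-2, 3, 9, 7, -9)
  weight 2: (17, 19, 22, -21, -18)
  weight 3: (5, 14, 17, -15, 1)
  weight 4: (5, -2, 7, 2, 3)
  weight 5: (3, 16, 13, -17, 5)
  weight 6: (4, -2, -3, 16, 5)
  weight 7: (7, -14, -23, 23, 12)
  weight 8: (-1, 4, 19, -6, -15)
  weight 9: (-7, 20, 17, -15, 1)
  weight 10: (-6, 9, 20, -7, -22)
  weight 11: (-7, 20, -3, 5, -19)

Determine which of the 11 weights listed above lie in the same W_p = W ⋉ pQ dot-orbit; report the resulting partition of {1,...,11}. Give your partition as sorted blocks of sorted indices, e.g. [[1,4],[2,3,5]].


Dynkin diagram of C (from the 8 off-diagonal −1 entries): A_5.

Each λ_j+ρ reduced to Ā_23; 5-tuples below use C's row order:

    1: (1, 3, 2, 8, 8)
    2: (0, 0, 1, 5, 14)
    3: (2, 1, 2, 14, 2)
    4: (5, 1, 8, 2, 4)
    5: (2, 1, 2, 14, 2)
    6: (2, 1, 2, 14, 2)
    7: (1, 3, 2, 8, 8)
    8: (0, 0, 1, 5, 14)
    9: (2, 1, 2, 14, 2)
    10: (2, 0, 5, 1, 13)
    11: (2, 1, 2, 14, 2)

These 11 weights hit 5 W_23-dot-orbits; sizes (2, 2, 5, 1, 1):

[[1, 7], [2, 8], [3, 5, 6, 9, 11], [4], [10]]


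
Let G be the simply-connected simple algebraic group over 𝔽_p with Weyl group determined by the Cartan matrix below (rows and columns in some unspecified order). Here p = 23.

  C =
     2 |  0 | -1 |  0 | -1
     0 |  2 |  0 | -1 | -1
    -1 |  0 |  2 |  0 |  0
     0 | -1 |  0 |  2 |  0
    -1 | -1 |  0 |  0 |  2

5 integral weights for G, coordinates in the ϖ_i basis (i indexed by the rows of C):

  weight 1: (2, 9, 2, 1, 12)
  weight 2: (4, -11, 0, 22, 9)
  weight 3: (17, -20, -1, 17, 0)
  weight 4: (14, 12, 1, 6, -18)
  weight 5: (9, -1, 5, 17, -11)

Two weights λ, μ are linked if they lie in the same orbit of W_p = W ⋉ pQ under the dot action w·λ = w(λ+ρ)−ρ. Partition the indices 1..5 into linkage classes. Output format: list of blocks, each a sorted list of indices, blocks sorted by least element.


Type A_5, rank 5, |W|=720; reorder rows/cols to standard.

λ_j+ρ reflected into Ā_23 (⟨·,θ^∨⟩≤23); 5-tuples as given:

  [1] (2, 4, 0, 3, 11)
  [2] (0, 10, 5, 7, 0)
  [3] (0, 0, 0, 1, 18)
  [4] (2, 4, 0, 3, 11)
  [5] (0, 10, 5, 7, 0)

Grouping the 5 weights by Ā_23-representative: 3 linkage classes.

[[1, 4], [2, 5], [3]]


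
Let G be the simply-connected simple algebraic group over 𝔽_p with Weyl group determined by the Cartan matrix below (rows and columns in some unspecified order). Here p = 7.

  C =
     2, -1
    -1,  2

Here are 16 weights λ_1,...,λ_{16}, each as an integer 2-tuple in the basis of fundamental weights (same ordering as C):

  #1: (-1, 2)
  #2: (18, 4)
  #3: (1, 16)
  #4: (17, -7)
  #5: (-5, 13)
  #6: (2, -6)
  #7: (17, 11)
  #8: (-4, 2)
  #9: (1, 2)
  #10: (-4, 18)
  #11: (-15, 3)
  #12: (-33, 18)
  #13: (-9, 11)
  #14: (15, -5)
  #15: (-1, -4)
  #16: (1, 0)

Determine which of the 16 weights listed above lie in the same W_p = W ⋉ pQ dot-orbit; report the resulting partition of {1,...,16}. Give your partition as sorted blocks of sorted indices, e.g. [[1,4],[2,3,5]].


Type A_2, rank 2, |W|=6; reorder rows/cols to standard.

λ_j+ρ reflected into Ā_7 (⟨·,θ^∨⟩≤7); 2-tuples as given:

  1: (0, 3) · 2: (2, 3) · 3: (2, 2) · 4: (4, 1) · 5: (3, 0) · 6: (2, 3) · 7: (2, 2) · 8: (3, 0) · 9: (2, 3) · 10: (2, 3) · 11: (3, 0) · 12: (4, 1) · 13: (2, 1) · 14: (2, 3) · 15: (3, 0) · 16: (2, 1)

These 16 weights hit 6 W_7-dot-orbits; sizes (1, 5, 2, 2, 4, 2):

[[1], [2, 6, 9, 10, 14], [3, 7], [4, 12], [5, 8, 11, 15], [13, 16]]


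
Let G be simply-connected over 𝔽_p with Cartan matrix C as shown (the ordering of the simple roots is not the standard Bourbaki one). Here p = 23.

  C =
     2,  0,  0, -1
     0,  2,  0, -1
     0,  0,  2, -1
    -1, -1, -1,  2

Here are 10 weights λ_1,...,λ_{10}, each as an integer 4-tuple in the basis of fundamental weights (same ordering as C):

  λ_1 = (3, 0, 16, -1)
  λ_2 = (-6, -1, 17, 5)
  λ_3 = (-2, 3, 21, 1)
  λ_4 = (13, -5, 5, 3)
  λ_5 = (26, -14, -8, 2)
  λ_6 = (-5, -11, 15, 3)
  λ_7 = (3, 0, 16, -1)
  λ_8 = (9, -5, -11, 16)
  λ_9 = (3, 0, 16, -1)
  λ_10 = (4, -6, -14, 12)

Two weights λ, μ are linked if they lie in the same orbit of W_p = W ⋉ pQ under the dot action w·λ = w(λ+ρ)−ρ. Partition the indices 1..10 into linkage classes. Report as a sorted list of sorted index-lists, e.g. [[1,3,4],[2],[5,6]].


C ↔ D_4 under row/col permutation; |W(D_4)| = 192.

Alcove-folded reps (p=23, 10 weights, presented ϖ-order):

  λ_1 → (4, 1, 17, 0) · λ_2 → (4, 1, 17, 0) · λ_3 → (4, 1, 17, 0) · λ_4 → (13, 3, 5, 1) · λ_5 → (6, 0, 6, 4) · λ_6 → (6, 0, 6, 4) · λ_7 → (4, 1, 17, 0) · λ_8 → (6, 0, 6, 4) · λ_9 → (4, 1, 17, 0) · λ_10 → (0, 0, 8, 5)

The 10 indices split into 4 linkage classes (same alcove rep ⇔ same W_23-dot-orbit):

[[1, 2, 3, 7, 9], [4], [5, 6, 8], [10]]


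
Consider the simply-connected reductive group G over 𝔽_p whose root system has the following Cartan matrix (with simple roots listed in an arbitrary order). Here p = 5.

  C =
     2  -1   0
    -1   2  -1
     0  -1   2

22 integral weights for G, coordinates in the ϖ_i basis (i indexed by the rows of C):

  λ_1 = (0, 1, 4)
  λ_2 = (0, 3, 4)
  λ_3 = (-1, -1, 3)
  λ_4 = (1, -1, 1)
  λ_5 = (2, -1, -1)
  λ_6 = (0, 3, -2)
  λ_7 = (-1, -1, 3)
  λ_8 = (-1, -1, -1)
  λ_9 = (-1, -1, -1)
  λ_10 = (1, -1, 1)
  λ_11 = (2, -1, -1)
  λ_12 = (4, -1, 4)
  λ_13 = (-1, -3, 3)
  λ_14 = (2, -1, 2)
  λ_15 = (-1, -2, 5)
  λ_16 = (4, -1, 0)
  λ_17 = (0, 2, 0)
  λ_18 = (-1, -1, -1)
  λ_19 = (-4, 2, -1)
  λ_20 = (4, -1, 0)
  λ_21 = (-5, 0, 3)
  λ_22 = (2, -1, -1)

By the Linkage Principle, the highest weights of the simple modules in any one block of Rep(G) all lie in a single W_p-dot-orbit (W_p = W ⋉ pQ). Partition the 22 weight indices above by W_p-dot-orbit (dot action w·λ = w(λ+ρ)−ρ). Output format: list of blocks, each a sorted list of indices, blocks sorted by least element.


C ↔ A_3 under row/col permutation; |W(A_3)| = 24.

Ā_5 reps of the 22 weights (A_3, coords as presented):

    λ_1+ρ ↦ (2, 0, 2)
    λ_2+ρ ↦ (4, 0, 0)
    λ_3+ρ ↦ (0, 0, 4)
    λ_4+ρ ↦ (2, 0, 2)
    λ_5+ρ ↦ (3, 0, 0)
    λ_6+ρ ↦ (1, 3, 1)
    λ_7+ρ ↦ (0, 0, 4)
    λ_8+ρ ↦ (0, 0, 0)
    λ_9+ρ ↦ (0, 0, 0)
    λ_10+ρ ↦ (2, 0, 2)
    λ_11+ρ ↦ (3, 0, 0)
    λ_12+ρ ↦ (0, 0, 0)
    λ_13+ρ ↦ (2, 0, 2)
    λ_14+ρ ↦ (2, 0, 2)
    λ_15+ρ ↦ (0, 0, 4)
    λ_16+ρ ↦ (4, 0, 0)
    λ_17+ρ ↦ (1, 3, 1)
    λ_18+ρ ↦ (0, 0, 0)
    λ_19+ρ ↦ (3, 0, 0)
    λ_20+ρ ↦ (4, 0, 0)
    λ_21+ρ ↦ (1, 3, 1)
    λ_22+ρ ↦ (3, 0, 0)

Linkage partition of the 22 weights (6 classes, p=5):

[[1, 4, 10, 13, 14], [2, 16, 20], [3, 7, 15], [5, 11, 19, 22], [6, 17, 21], [8, 9, 12, 18]]


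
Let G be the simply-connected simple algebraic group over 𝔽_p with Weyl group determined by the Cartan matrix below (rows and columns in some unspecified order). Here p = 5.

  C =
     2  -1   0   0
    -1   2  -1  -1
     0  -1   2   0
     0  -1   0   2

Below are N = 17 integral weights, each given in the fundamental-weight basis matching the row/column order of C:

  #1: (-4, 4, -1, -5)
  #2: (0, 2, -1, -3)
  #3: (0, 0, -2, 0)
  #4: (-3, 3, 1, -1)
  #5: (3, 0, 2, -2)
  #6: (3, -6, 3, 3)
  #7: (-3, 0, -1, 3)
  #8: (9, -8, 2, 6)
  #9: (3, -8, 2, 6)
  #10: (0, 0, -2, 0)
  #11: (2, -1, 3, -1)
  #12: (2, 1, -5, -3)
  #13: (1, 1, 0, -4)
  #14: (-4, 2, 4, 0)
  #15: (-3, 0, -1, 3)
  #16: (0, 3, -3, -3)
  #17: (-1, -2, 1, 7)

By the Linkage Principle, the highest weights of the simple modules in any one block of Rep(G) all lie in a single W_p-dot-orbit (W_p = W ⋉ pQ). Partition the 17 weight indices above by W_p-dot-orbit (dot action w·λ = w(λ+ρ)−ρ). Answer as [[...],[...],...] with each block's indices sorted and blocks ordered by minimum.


C ↔ D_4 under row/col permutation; |W(D_4)| = 192.

Alcove-folded reps (p=5, 17 weights, presented ϖ-order):

    λ_1 → (1, 0, 2, 2)
    λ_2 → (1, 1, 0, 2)
    λ_3 → (1, 0, 1, 1)
    λ_4 → (1, 0, 1, 1)
    λ_5 → (1, 1, 0, 2)
    λ_6 → (1, 0, 1, 1)
    λ_7 → (1, 0, 1, 3)
    λ_8 → (1, 0, 2, 2)
    λ_9 → (1, 0, 2, 2)
    λ_10 → (1, 0, 1, 1)
    λ_11 → (1, 0, 2, 2)
    λ_12 → (1, 1, 0, 2)
    λ_13 → (1, 1, 0, 2)
    λ_14 → (1, 0, 1, 3)
    λ_15 → (1, 0, 1, 3)
    λ_16 → (1, 0, 2, 2)
    λ_17 → (1, 0, 1, 1)

Grouping the 17 weights by Ā_5-representative: 4 linkage classes.

[[1, 8, 9, 11, 16], [2, 5, 12, 13], [3, 4, 6, 10, 17], [7, 14, 15]]
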